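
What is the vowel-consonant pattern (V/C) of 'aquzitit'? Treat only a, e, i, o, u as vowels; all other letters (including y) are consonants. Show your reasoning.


Letter mapping: a = V, q = C, u = V, z = C, i = V, t = C, i = V, t = C.

VCVCVCVC


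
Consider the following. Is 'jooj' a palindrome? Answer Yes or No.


Forward: 'jooj'
Reversed: 'jooj'
They are identical.

Yes


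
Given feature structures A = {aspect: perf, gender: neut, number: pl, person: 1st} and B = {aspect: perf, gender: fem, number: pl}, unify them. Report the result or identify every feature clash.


Compare features:
aspect: A=perf vs B=perf -> unified: perf
gender: A=neut vs B=fem -> CLASH
number: A=pl vs B=pl -> unified: pl
person: A=1st vs B=_ -> unified: 1st
Clash detected on feature 'gender' (neut vs fem); unification fails.

CLASH on 'gender' (neut vs fem)


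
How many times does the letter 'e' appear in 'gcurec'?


Letter 'e' in 'gcurec': found at position(s) 5 = 1 occurrence(s).

1


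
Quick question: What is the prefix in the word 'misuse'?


The word 'misuse' = 'mis' (prefix) + 'use' (root). The prefix is 'mis'.

mis


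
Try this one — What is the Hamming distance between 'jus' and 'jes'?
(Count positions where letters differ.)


Alignment:
Position 1: 'j' vs 'j' = match
Position 2: 'u' vs 'e' = DIFFER
Position 3: 's' vs 's' = match
Total differences: 1

1


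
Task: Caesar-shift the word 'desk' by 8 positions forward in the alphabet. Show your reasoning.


Shift each letter by 8: d -> l, e -> m, s -> a, k -> s. Result: 'lmas'.

lmas


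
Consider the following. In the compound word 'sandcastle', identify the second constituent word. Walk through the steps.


Split 'sandcastle' into 'sand' + 'castle'. The second part is 'castle'.

castle


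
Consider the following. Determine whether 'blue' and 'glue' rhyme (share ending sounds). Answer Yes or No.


Rime (stressed vowel + following sounds) of 'blue': -ue = /uː/
Rime of 'glue': -ue = /uː/
/uː/ and /uː/ are the same ending sound, so the words rhyme.

Yes


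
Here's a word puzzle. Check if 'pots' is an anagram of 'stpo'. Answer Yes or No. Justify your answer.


Sorted letters of 'pots': 'opst'
Sorted letters of 'stpo': 'opst'
They match.

Yes


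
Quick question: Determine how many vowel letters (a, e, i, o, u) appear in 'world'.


Vowels in 'world': o = 1 vowels.

1


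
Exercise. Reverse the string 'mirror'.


Reverse 'mirror' character by character: 'rorrim'.

rorrim


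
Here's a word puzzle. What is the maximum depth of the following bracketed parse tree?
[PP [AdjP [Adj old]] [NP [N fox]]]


Count bracket nesting levels:
'[' at pos 0: depth = 1
'[' at pos 4: depth = 2
'[' at pos 10: depth = 3
'[' at pos 21: depth = 2
'[' at pos 25: depth = 3
Maximum depth reached: 3

3


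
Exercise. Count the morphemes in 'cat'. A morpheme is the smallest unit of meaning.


Decomposition: cat (free morpheme) = 1 morpheme(s)

1 morphemes


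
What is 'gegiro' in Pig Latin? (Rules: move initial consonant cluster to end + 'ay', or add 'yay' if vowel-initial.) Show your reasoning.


'gegiro': move consonant cluster 'g' to end and add 'ay': 'egirogay'.

egirogay


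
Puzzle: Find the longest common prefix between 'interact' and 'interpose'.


Compare from the start: 5 characters match: 'inter'. Mismatch at position 6: 'a' vs 'p'.

inter


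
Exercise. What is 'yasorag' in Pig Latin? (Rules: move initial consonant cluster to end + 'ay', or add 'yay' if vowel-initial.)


'yasorag': move consonant cluster 'y' to end and add 'ay': 'asoragyay'.

asoragyay


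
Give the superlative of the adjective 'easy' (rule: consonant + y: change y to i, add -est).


Apply superlative formation (consonant + y: change y to i, add -est): 'easy' -> 'easiest'.

easiest


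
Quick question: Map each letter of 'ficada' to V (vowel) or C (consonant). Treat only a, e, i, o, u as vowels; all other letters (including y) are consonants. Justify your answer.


Letter mapping: f = C, i = V, c = C, a = V, d = C, a = V.

CVCVCV


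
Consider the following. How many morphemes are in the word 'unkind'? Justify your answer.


Decomposition: un- (prefix) + kind (root) = 2 morpheme(s)

2 morphemes


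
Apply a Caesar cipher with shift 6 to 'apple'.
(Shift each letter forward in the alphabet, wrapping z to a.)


Shift each letter by 6: a -> g, p -> v, p -> v, l -> r, e -> k. Result: 'gvvrk'.

gvvrk


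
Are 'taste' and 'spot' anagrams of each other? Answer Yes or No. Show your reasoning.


Sorted letters of 'taste': 'aestt'
Sorted letters of 'spot': 'opst'
They do not match.

No


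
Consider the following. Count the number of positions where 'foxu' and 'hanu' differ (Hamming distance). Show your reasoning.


Alignment:
Position 1: 'f' vs 'h' = DIFFER
Position 2: 'o' vs 'a' = DIFFER
Position 3: 'x' vs 'n' = DIFFER
Position 4: 'u' vs 'u' = match
Total differences: 3

3


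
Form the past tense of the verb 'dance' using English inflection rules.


Apply rule: Add -d (word ends in -e). 'dance' becomes 'danced'.

danced


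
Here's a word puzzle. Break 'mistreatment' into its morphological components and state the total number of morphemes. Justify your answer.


Step 1: Identify prefix: 'mis' (meaning: wrongly)
Step 2: Identify root: 'treat'
Step 3: Identify suffix(es): 'ment'
Decomposition: mis- (prefix: wrongly) + treat (root) + -ment (suffix: action/result)
Total morphemes: 3

3 morphemes (mis- (prefix: wrongly) + treat (root) + -ment (suffix: action/result))


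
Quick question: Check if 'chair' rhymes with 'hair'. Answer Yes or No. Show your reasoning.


Rime (stressed vowel + following sounds) of 'chair': -air = /ɛər/
Rime of 'hair': -air = /ɛər/
/ɛər/ and /ɛər/ are the same ending sound, so the words rhyme.

Yes


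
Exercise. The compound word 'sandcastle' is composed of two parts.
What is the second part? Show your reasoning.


Split 'sandcastle' into 'sand' + 'castle'. The second part is 'castle'.

castle


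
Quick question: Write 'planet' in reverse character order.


Reverse 'planet' character by character: 'tenalp'.

tenalp


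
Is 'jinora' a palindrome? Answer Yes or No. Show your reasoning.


Forward: 'jinora'
Reversed: 'aronij'
They differ.

No


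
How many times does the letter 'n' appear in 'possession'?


Letter 'n' in 'possession': found at position(s) 10 = 1 occurrence(s).

1


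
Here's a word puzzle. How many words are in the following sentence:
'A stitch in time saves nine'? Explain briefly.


Split into words: A | stitch | in | time | saves | nine = 6 words.

6


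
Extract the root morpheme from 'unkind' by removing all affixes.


Remove prefix 'un' from 'unkind' to get root 'kind'.

kind


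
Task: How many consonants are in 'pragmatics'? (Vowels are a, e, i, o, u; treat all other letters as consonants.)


Consonants in 'pragmatics': p, r, g, m, t, c, s = 7 consonants.

7


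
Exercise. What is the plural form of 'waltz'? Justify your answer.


Apply rule: Add -es (sibilant/fricative ending). 'waltz' becomes 'waltzes'.

waltzes


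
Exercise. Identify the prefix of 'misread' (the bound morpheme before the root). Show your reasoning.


The word 'misread' = 'mis' (prefix) + 'read' (root). The prefix is 'mis'.

mis


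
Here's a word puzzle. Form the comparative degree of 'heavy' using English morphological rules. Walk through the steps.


Apply comparative formation (consonant + y: change y to i, add -er): 'heavy' -> 'heavier'.

heavier


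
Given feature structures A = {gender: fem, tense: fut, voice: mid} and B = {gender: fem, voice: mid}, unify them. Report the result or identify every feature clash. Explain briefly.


Compare features:
gender: A=fem vs B=fem -> unified: fem
tense: A=fut vs B=_ -> unified: fut
voice: A=mid vs B=mid -> unified: mid
No clashes found.

Unified: {gender: fem, tense: fut, voice: mid}


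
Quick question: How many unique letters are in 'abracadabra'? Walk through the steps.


Unique letters in 'abracadabra': {a, b, c, d, r} = 5 distinct letters.

5


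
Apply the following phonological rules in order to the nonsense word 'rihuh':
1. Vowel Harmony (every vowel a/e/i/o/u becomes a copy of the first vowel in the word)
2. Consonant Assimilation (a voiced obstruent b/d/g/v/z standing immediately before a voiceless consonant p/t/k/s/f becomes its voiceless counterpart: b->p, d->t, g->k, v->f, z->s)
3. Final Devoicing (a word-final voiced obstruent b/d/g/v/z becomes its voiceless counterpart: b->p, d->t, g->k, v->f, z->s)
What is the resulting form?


Starting form: 'rihuh'
Rule 1: Vowel Harmony: all vowels become 'i' (matching first vowel). 'rihuh' -> 'rihih'
Rule 2: Consonant Assimilation: no voiced obstruent (b/d/g/v/z) stands immediately before a voiceless consonant (p/t/k/s/f). No change.
Rule 3: Final Devoicing: final consonant 'h' is not one of the voiced obstruents b/d/g/v/z. No change.
Final form: 'rihih'

rihih


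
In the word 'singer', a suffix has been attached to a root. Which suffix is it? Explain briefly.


The word 'singer' = 'sing' (root) + '-er' (suffix). The suffix is '-er'.

er


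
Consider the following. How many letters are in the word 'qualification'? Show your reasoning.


Spell out 'qualification' and number each letter: q(1), u(2), a(3), l(4), i(5), f(6), i(7), c(8), a(9), t(10), i(11), o(12), n(13). Total: 13 letters.

13


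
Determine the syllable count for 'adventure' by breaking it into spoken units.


Break 'adventure' into syllables: ad-ven-ture -> ad | ven | ture = 3 syllables

3 syllables


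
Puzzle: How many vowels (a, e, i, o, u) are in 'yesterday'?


Vowels in 'yesterday': e, e, a = 3 vowels.

3


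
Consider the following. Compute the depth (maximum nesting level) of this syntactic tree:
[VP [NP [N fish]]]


Count bracket nesting levels:
'[' at pos 0: depth = 1
'[' at pos 4: depth = 2
'[' at pos 8: depth = 3
Maximum depth reached: 3

3


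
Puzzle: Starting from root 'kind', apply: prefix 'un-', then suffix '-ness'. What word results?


Step 1: Add prefix 'un-' to 'kind' = 'unkind'
Step 2: Add suffix '-ness' to 'unkind' = 'unkindness'

unkindness


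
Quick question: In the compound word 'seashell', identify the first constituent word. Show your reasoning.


Split 'seashell' into 'sea' + 'shell'. The first part is 'sea'.

sea


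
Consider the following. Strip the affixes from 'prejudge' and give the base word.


Remove prefix 'pre' from 'prejudge' to get root 'judge'.

judge


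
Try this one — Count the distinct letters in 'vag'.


Unique letters in 'vag': {a, g, v} = 3 distinct letters.

3


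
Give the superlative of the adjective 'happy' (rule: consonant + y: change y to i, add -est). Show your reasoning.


Apply superlative formation (consonant + y: change y to i, add -est): 'happy' -> 'happiest'.

happiest


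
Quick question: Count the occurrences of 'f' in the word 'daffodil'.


Letter 'f' in 'daffodil': found at position(s) 3, 4 = 2 occurrence(s).

2


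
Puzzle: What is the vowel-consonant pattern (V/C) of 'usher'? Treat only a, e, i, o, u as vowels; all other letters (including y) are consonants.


Letter mapping: u = V, s = C, h = C, e = V, r = C.

VCCVC


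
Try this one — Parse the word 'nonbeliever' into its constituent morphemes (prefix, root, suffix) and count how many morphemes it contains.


Step 1: Identify prefix: 'non' (meaning: not)
Step 2: Identify root: 'believe'
Step 3: Identify suffix(es): 'er'
Decomposition: non- (prefix: not) + believe (root) + -er (suffix: one who)
Total morphemes: 3

3 morphemes (non- (prefix: not) + believe (root) + -er (suffix: one who))


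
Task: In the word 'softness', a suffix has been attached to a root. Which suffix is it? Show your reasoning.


The word 'softness' = 'soft' (root) + '-ness' (suffix). The suffix is '-ness'.

ness


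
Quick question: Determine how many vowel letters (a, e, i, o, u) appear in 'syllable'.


Vowels in 'syllable': a, e = 2 vowels.

2


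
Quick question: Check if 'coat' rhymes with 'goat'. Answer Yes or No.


Rime (stressed vowel + following sounds) of 'coat': -oat = /oʊt/
Rime of 'goat': -oat = /oʊt/
/oʊt/ and /oʊt/ are the same ending sound, so the words rhyme.

Yes


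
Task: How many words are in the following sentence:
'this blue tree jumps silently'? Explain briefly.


Split into words: this | blue | tree | jumps | silently = 5 words.

5


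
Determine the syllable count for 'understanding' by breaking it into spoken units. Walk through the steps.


Break 'understanding' into syllables: un-der-stand-ing -> un | der | stand | ing = 4 syllables

4 syllables


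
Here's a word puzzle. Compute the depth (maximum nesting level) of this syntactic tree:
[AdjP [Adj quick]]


Count bracket nesting levels:
'[' at pos 0: depth = 1
'[' at pos 6: depth = 2
Maximum depth reached: 2

2


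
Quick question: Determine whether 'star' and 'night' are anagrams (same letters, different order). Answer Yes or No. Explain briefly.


Sorted letters of 'star': 'arst'
Sorted letters of 'night': 'ghint'
They do not match.

No


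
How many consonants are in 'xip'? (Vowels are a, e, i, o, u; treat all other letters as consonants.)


Consonants in 'xip': x, p = 2 consonants.

2


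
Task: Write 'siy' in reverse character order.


Reverse 'siy' character by character: 'yis'.

yis


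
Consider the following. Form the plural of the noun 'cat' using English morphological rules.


Apply rule: Add -s. 'cat' becomes 'cats'.

cats


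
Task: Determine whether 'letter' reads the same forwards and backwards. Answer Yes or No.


Forward: 'letter'
Reversed: 'rettel'
They differ.

No


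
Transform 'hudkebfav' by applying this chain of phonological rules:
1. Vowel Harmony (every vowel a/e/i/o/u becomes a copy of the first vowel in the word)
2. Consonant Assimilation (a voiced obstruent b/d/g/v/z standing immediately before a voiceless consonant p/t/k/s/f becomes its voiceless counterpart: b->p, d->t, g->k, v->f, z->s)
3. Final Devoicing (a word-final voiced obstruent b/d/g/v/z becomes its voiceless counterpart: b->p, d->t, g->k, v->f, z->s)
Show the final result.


Starting form: 'hudkebfav'
Rule 1: Vowel Harmony: all vowels become 'u' (matching first vowel). 'hudkebfav' -> 'hudkubfuv'
Rule 2: Consonant Assimilation: voiced obstruent before voiceless consonant becomes voiceless ('dk' -> 'tk', 'bf' -> 'pf'). 'hudkubfuv' -> 'hutkupfuv'
Rule 3: Final Devoicing: word-final voiced obstruent 'v' becomes voiceless 'f'. 'hutkupfuv' -> 'hutkupfuf'
Final form: 'hutkupfuf'

hutkupfuf


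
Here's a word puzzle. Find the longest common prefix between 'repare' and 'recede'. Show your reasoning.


Compare from the start: 2 characters match: 're'. Mismatch at position 3: 'p' vs 'c'.

re


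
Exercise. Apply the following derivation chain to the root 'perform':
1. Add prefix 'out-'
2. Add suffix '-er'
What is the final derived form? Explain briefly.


Step 1: Add prefix 'out-' to 'perform' = 'outperform'
Step 2: Add suffix '-er' to 'outperform' = 'outperformer'

outperformer


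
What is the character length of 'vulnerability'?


Spell out 'vulnerability' and number each letter: v(1), u(2), l(3), n(4), e(5), r(6), a(7), b(8), i(9), l(10), i(11), t(12), y(13). Total: 13 letters.

13


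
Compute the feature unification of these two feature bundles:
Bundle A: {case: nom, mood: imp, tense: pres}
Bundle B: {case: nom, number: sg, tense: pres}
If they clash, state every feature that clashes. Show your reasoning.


Compare features:
case: A=nom vs B=nom -> unified: nom
mood: A=imp vs B=_ -> unified: imp
number: A=_ vs B=sg -> unified: sg
tense: A=pres vs B=pres -> unified: pres
No clashes found.

Unified: {case: nom, mood: imp, number: sg, tense: pres}


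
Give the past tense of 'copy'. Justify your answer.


Apply rule: Change -y to -ied. 'copy' becomes 'copied'.

copied


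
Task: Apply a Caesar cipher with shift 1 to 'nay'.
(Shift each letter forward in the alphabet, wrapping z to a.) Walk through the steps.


Shift each letter by 1: n -> o, a -> b, y -> z. Result: 'obz'.

obz


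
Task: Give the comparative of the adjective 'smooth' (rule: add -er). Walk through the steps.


Apply comparative formation (add -er): 'smooth' -> 'smoother'.

smoother


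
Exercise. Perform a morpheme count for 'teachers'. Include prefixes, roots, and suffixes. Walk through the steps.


Decomposition: teach (root) + -er (suffix) + -s (plural) = 3 morpheme(s)

3 morphemes


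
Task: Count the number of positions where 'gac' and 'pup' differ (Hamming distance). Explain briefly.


Alignment:
Position 1: 'g' vs 'p' = DIFFER
Position 2: 'a' vs 'u' = DIFFER
Position 3: 'c' vs 'p' = DIFFER
Total differences: 3

3


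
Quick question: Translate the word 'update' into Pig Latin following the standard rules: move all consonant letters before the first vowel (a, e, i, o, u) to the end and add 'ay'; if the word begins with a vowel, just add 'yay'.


'update' starts with a vowel, so add 'yay': 'updateyay'.

updateyay


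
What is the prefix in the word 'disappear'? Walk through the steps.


The word 'disappear' = 'dis' (prefix) + 'appear' (root). The prefix is 'dis'.

dis


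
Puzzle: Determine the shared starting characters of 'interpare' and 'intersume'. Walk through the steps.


Compare from the start: 5 characters match: 'inter'. Mismatch at position 6: 'p' vs 's'.

inter


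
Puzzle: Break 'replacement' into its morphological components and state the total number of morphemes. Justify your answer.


Step 1: Identify prefix: 're' (meaning: again)
Step 2: Identify root: 'place'
Step 3: Identify suffix(es): 'ment'
Decomposition: re- (prefix: again) + place (root) + -ment (suffix: action/result)
Total morphemes: 3

3 morphemes (re- (prefix: again) + place (root) + -ment (suffix: action/result))


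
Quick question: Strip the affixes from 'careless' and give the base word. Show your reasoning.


Remove suffix '-less' from 'careless' to get root 'care'.

care


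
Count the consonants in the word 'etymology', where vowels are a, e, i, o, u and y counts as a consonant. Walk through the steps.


Consonants in 'etymology': t, y, m, l, g, y = 6 consonants.

6


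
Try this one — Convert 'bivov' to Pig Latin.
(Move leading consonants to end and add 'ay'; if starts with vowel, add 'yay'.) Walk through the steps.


'bivov': move consonant cluster 'b' to end and add 'ay': 'ivovbay'.

ivovbay


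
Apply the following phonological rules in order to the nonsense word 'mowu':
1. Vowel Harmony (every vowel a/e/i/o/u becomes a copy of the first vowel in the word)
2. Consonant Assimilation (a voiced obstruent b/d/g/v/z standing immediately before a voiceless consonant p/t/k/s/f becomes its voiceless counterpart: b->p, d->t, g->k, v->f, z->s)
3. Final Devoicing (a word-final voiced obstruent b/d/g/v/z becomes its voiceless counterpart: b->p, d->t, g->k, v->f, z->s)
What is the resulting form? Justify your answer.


Starting form: 'mowu'
Rule 1: Vowel Harmony: all vowels become 'o' (matching first vowel). 'mowu' -> 'mowo'
Rule 2: Consonant Assimilation: no voiced obstruent (b/d/g/v/z) stands immediately before a voiceless consonant (p/t/k/s/f). No change.
Rule 3: Final Devoicing: the word ends in the vowel 'o', not a consonant. No change.
Final form: 'mowo'

mowo


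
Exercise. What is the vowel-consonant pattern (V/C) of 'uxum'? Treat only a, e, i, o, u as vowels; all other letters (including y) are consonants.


Letter mapping: u = V, x = C, u = V, m = C.

VCVC


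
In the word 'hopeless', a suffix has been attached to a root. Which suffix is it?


The word 'hopeless' = 'hope' (root) + '-less' (suffix). The suffix is '-less'.

less


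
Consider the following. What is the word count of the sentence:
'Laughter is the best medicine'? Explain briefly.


Split into words: Laughter | is | the | best | medicine = 5 words.

5


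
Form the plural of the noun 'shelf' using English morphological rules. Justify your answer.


Apply rule: Change -f to -ves. 'shelf' becomes 'shelves'.

shelves


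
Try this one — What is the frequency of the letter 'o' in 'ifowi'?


Letter 'o' in 'ifowi': found at position(s) 3 = 1 occurrence(s).

1


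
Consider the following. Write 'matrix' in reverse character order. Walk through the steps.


Reverse 'matrix' character by character: 'xirtam'.

xirtam


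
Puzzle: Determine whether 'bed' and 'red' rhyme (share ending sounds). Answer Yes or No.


Rime (stressed vowel + following sounds) of 'bed': -ed = /ɛd/
Rime of 'red': -ed = /ɛd/
/ɛd/ and /ɛd/ are the same ending sound, so the words rhyme.

Yes


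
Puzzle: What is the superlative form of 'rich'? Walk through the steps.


Apply superlative formation (add -est): 'rich' -> 'richest'.

richest


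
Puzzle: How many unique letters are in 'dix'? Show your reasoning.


Unique letters in 'dix': {d, i, x} = 3 distinct letters.

3


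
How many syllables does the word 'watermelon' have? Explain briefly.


Break 'watermelon' into syllables: wa-ter-mel-on -> wa | ter | mel | on = 4 syllables

4 syllables


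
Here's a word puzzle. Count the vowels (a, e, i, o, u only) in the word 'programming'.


Vowels in 'programming': o, a, i = 3 vowels.

3


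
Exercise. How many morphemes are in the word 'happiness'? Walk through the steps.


Decomposition: happy (root) + -ness (suffix) = 2 morpheme(s)

2 morphemes


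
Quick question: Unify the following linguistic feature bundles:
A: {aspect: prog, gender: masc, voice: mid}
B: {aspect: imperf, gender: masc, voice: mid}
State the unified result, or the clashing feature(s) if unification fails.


Compare features:
aspect: A=prog vs B=imperf -> CLASH
gender: A=masc vs B=masc -> unified: masc
voice: A=mid vs B=mid -> unified: mid
Clash detected on feature 'aspect' (prog vs imperf); unification fails.

CLASH on 'aspect' (prog vs imperf)


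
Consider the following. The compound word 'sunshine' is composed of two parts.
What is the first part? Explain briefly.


Split 'sunshine' into 'sun' + 'shine'. The first part is 'sun'.

sun


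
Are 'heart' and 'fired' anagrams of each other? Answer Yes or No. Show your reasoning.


Sorted letters of 'heart': 'aehrt'
Sorted letters of 'fired': 'defir'
They do not match.

No


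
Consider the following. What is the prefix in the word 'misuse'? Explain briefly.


The word 'misuse' = 'mis' (prefix) + 'use' (root). The prefix is 'mis'.

mis


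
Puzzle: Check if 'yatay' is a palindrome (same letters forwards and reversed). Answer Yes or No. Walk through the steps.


Forward: 'yatay'
Reversed: 'yatay'
They are identical.

Yes


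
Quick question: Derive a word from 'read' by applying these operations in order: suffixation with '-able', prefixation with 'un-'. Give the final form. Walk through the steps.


Step 1: Add suffix '-able' to 'read' = 'readable'
Step 2: Add prefix 'un-' to 'readable' = 'unreadable'

unreadable


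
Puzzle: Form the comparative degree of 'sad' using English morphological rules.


Apply comparative formation (double final consonant, add -er): 'sad' -> 'sadder'.

sadder


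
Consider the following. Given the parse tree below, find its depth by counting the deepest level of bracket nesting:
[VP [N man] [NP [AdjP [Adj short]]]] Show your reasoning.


Count bracket nesting levels:
'[' at pos 0: depth = 1
'[' at pos 4: depth = 2
'[' at pos 12: depth = 2
'[' at pos 16: depth = 3
'[' at pos 22: depth = 4
Maximum depth reached: 4

4


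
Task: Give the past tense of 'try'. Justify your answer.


Apply rule: Change -y to -ied. 'try' becomes 'tried'.

tried


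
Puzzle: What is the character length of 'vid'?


Spell out 'vid' and number each letter: v(1), i(2), d(3). Total: 3 letters.

3


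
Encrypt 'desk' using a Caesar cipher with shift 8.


Shift each letter by 8: d -> l, e -> m, s -> a, k -> s. Result: 'lmas'.

lmas


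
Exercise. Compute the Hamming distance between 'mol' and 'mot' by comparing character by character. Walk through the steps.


Alignment:
Position 1: 'm' vs 'm' = match
Position 2: 'o' vs 'o' = match
Position 3: 'l' vs 't' = DIFFER
Total differences: 1

1


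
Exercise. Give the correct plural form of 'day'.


Apply rule: Add -s. 'day' becomes 'days'.

days


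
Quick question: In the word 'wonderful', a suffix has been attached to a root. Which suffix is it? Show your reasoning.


The word 'wonderful' = 'wonder' (root) + '-ful' (suffix). The suffix is '-ful'.

ful


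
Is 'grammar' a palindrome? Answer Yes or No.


Forward: 'grammar'
Reversed: 'rammarg'
They differ.

No


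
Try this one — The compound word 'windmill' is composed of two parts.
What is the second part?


Split 'windmill' into 'wind' + 'mill'. The second part is 'mill'.

mill


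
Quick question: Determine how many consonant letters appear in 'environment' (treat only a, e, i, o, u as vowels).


Consonants in 'environment': n, v, r, n, m, n, t = 7 consonants.

7


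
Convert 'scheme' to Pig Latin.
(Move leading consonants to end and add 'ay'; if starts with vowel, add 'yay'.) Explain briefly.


'scheme': move consonant cluster 'sch' to end and add 'ay': 'emeschay'.

emeschay


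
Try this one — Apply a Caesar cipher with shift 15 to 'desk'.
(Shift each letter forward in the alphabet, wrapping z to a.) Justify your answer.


Shift each letter by 15: d -> s, e -> t, s -> h, k -> z. Result: 'sthz'.

sthz


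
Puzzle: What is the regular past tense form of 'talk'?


Apply rule: Add -ed. 'talk' becomes 'talked'.

talked


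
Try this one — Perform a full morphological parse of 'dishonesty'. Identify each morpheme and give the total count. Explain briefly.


Step 1: Identify prefix: 'dis' (meaning: not/apart)
Step 2: Identify root: 'honest'
Step 3: Identify suffix(es): 'y'
Decomposition: dis- (prefix: not/apart) + honest (root) + -y (suffix: quality)
Total morphemes: 3

3 morphemes (dis- (prefix: not/apart) + honest (root) + -y (suffix: quality))


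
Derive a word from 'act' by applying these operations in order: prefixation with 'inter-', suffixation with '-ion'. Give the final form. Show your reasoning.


Step 1: Add prefix 'inter-' to 'act' = 'interact'
Step 2: Add suffix '-ion' to 'interact' = 'interaction'

interaction


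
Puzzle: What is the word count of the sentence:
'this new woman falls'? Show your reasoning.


Split into words: this | new | woman | falls = 4 words.

4


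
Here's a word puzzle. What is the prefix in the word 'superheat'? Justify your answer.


The word 'superheat' = 'super' (prefix) + 'heat' (root). The prefix is 'super'.

super


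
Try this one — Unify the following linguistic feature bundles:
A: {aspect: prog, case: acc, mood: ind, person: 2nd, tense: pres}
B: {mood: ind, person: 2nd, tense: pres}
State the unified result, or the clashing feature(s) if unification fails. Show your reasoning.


Compare features:
aspect: A=prog vs B=_ -> unified: prog
case: A=acc vs B=_ -> unified: acc
mood: A=ind vs B=ind -> unified: ind
person: A=2nd vs B=2nd -> unified: 2nd
tense: A=pres vs B=pres -> unified: pres
No clashes found.

Unified: {aspect: prog, case: acc, mood: ind, person: 2nd, tense: pres}


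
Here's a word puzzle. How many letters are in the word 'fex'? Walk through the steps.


Spell out 'fex' and number each letter: f(1), e(2), x(3). Total: 3 letters.

3


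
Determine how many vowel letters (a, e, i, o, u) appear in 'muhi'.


Vowels in 'muhi': u, i = 2 vowels.

2


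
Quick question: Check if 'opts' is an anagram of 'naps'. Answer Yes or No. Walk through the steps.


Sorted letters of 'opts': 'opst'
Sorted letters of 'naps': 'anps'
They do not match.

No


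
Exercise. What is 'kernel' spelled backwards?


Reverse 'kernel' character by character: 'lenrek'.

lenrek


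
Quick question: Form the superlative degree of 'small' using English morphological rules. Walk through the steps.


Apply superlative formation (add -est): 'small' -> 'smallest'.

smallest


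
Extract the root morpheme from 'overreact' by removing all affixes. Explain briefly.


Remove prefix 'over' from 'overreact' to get root 'react'.

react


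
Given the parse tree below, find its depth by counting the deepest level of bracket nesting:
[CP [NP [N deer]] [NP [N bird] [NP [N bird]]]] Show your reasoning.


Count bracket nesting levels:
'[' at pos 0: depth = 1
'[' at pos 4: depth = 2
'[' at pos 8: depth = 3
'[' at pos 18: depth = 2
'[' at pos 22: depth = 3
'[' at pos 31: depth = 3
'[' at pos 35: depth = 4
Maximum depth reached: 4

4


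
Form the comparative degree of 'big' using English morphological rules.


Apply comparative formation (double final consonant, add -er): 'big' -> 'bigger'.

bigger


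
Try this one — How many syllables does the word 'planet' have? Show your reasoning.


Break 'planet' into syllables: plan-et -> plan | et = 2 syllables

2 syllables


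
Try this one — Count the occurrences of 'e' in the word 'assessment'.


Letter 'e' in 'assessment': found at position(s) 4, 8 = 2 occurrence(s).

2


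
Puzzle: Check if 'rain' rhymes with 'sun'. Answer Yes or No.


Rime (stressed vowel + following sounds) of 'rain': -ain = /eɪn/
Rime of 'sun': -un = /ʌn/
/eɪn/ and /ʌn/ are different ending sounds, so the words do not rhyme.

No


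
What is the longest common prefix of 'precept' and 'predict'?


Compare from the start: 3 characters match: 'pre'. Mismatch at position 4: 'c' vs 'd'.

pre


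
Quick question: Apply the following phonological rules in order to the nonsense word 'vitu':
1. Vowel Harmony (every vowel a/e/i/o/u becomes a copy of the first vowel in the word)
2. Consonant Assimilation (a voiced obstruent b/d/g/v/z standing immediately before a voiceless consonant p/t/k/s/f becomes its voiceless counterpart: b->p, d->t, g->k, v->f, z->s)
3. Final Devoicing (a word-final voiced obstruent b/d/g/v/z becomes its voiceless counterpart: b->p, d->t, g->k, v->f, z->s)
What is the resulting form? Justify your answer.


Starting form: 'vitu'
Rule 1: Vowel Harmony: all vowels become 'i' (matching first vowel). 'vitu' -> 'viti'
Rule 2: Consonant Assimilation: no voiced obstruent (b/d/g/v/z) stands immediately before a voiceless consonant (p/t/k/s/f). No change.
Rule 3: Final Devoicing: the word ends in the vowel 'i', not a consonant. No change.
Final form: 'viti'

viti


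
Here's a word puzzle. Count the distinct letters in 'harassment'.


Unique letters in 'harassment': {a, e, h, m, n, r, s, t} = 8 distinct letters.

8


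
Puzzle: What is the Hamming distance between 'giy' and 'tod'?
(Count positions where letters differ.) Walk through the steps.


Alignment:
Position 1: 'g' vs 't' = DIFFER
Position 2: 'i' vs 'o' = DIFFER
Position 3: 'y' vs 'd' = DIFFER
Total differences: 3

3


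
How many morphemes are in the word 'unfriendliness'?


Decomposition: un- (prefix) + friend (root) + -ly (suffix) + -ness (suffix) = 4 morpheme(s)

4 morphemes


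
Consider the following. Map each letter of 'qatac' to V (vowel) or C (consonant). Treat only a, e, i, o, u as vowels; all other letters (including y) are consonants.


Letter mapping: q = C, a = V, t = C, a = V, c = C.

CVCVC


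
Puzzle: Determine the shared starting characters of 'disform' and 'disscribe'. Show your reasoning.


Compare from the start: 3 characters match: 'dis'. Mismatch at position 4: 'f' vs 's'.

dis


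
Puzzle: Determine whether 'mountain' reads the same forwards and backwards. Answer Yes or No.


Forward: 'mountain'
Reversed: 'niatnuom'
They differ.

No


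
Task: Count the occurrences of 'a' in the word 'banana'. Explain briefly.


Letter 'a' in 'banana': found at position(s) 2, 4, 6 = 3 occurrence(s).

3


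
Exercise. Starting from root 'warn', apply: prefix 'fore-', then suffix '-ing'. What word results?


Step 1: Add prefix 'fore-' to 'warn' = 'forewarn'
Step 2: Add suffix '-ing' to 'forewarn' = 'forewarning'

forewarning


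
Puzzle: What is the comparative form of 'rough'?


Apply comparative formation (add -er): 'rough' -> 'rougher'.

rougher


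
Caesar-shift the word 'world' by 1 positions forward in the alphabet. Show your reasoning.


Shift each letter by 1: w -> x, o -> p, r -> s, l -> m, d -> e. Result: 'xpsme'.

xpsme


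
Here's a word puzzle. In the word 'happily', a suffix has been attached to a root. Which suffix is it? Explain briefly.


The word 'happily' = 'happy' (root) + '-ly' (suffix). The suffix is '-ly'.

ly


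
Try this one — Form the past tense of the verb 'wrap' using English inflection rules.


Apply rule: Double final consonant and add -ed. 'wrap' becomes 'wrapped'.

wrapped


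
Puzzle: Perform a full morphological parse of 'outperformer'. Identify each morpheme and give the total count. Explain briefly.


Step 1: Identify prefix: 'out' (meaning: surpass)
Step 2: Identify root: 'perform'
Step 3: Identify suffix(es): 'er'
Decomposition: out- (prefix: surpass) + perform (root) + -er (suffix: one who)
Total morphemes: 3

3 morphemes (out- (prefix: surpass) + perform (root) + -er (suffix: one who))


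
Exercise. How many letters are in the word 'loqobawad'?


Spell out 'loqobawad' and number each letter: l(1), o(2), q(3), o(4), b(5), a(6), w(7), a(8), d(9). Total: 9 letters.

9


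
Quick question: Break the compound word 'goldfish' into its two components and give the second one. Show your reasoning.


Split 'goldfish' into 'gold' + 'fish'. The second part is 'fish'.

fish


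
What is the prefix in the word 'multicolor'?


The word 'multicolor' = 'multi' (prefix) + 'color' (root). The prefix is 'multi'.

multi


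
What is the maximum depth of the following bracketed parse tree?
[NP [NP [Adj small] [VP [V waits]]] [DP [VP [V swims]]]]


Count bracket nesting levels:
'[' at pos 0: depth = 1
'[' at pos 4: depth = 2
'[' at pos 8: depth = 3
'[' at pos 20: depth = 3
'[' at pos 24: depth = 4
'[' at pos 36: depth = 2
'[' at pos 40: depth = 3
'[' at pos 44: depth = 4
Maximum depth reached: 4

4


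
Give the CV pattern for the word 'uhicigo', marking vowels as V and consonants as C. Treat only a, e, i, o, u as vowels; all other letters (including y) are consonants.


Letter mapping: u = V, h = C, i = V, c = C, i = V, g = C, o = V.

VCVCVCV


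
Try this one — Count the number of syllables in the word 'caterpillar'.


Break 'caterpillar' into syllables: cat-er-pil-lar -> cat | er | pil | lar = 4 syllables

4 syllables


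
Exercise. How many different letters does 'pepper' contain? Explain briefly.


Unique letters in 'pepper': {e, p, r} = 3 distinct letters.

3


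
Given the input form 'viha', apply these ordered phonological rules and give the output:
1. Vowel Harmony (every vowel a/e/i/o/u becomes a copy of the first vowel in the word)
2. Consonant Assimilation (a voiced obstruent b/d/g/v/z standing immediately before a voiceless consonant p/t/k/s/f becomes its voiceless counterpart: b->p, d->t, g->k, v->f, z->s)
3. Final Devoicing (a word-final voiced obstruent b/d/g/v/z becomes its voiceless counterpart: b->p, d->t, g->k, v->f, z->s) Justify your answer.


Starting form: 'viha'
Rule 1: Vowel Harmony: all vowels become 'i' (matching first vowel). 'viha' -> 'vihi'
Rule 2: Consonant Assimilation: no voiced obstruent (b/d/g/v/z) stands immediately before a voiceless consonant (p/t/k/s/f). No change.
Rule 3: Final Devoicing: the word ends in the vowel 'i', not a consonant. No change.
Final form: 'vihi'

vihi


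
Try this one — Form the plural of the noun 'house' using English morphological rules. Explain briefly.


Apply rule: Add -s. 'house' becomes 'houses'.

houses


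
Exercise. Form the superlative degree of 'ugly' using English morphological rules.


Apply superlative formation (consonant + y: change y to i, add -est): 'ugly' -> 'ugliest'.

ugliest


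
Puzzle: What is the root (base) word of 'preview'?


Remove prefix 'pre' from 'preview' to get root 'view'.

view


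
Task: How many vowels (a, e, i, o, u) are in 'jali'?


Vowels in 'jali': a, i = 2 vowels.

2


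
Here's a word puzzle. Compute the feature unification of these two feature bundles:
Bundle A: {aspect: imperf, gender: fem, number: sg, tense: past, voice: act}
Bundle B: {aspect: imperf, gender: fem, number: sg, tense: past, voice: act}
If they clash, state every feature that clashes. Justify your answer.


Compare features:
aspect: A=imperf vs B=imperf -> unified: imperf
gender: A=fem vs B=fem -> unified: fem
number: A=sg vs B=sg -> unified: sg
tense: A=past vs B=past -> unified: past
voice: A=act vs B=act -> unified: act
No clashes found.

Unified: {aspect: imperf, gender: fem, number: sg, tense: past, voice: act}


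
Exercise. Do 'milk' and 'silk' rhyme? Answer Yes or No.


Rime (stressed vowel + following sounds) of 'milk': -ilk = /ɪlk/
Rime of 'silk': -ilk = /ɪlk/
/ɪlk/ and /ɪlk/ are the same ending sound, so the words rhyme.

Yes


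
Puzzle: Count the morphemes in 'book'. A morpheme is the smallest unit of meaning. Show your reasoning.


Decomposition: book (free morpheme) = 1 morpheme(s)

1 morphemes


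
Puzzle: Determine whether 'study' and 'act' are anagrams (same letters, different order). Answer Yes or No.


Sorted letters of 'study': 'dstuy'
Sorted letters of 'act': 'act'
They do not match.

No


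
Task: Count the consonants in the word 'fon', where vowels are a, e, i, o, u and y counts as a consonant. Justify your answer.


Consonants in 'fon': f, n = 2 consonants.

2


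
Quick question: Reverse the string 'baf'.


Reverse 'baf' character by character: 'fab'.

fab


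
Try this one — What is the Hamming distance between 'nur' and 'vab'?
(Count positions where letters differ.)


Alignment:
Position 1: 'n' vs 'v' = DIFFER
Position 2: 'u' vs 'a' = DIFFER
Position 3: 'r' vs 'b' = DIFFER
Total differences: 3

3


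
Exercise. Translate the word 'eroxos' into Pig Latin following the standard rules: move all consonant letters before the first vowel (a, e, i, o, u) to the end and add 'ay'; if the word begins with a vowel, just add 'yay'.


'eroxos' starts with a vowel, so add 'yay': 'eroxosyay'.

eroxosyay


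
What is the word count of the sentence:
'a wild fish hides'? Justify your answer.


Split into words: a | wild | fish | hides = 4 words.

4


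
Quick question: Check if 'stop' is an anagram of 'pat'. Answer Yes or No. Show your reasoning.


Sorted letters of 'stop': 'opst'
Sorted letters of 'pat': 'apt'
They do not match.

No


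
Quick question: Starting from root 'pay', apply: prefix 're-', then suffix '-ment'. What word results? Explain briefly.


Step 1: Add prefix 're-' to 'pay' = 'repay'
Step 2: Add suffix '-ment' to 'repay' = 'repayment'

repayment


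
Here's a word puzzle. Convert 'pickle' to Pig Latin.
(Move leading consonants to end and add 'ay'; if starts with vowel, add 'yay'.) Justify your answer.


'pickle': move consonant cluster 'p' to end and add 'ay': 'icklepay'.

icklepay


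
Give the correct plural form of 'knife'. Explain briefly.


Apply rule: Change -fe to -ves. 'knife' becomes 'knives'.

knives


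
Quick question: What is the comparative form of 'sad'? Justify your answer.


Apply comparative formation (double final consonant, add -er): 'sad' -> 'sadder'.

sadder
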